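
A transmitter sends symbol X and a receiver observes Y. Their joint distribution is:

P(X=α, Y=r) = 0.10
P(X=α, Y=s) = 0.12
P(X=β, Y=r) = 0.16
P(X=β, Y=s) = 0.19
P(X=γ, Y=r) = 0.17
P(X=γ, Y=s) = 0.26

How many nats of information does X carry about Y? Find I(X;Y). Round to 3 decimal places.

Marginals: p(X) = (0.2200, 0.3500, 0.4300), p(Y) = (0.4300, 0.5700).
I(X;Y) = H(X) + H(Y) − H(X,Y).
H(X) = 1.0635, H(Y) = 0.6833, H(X,Y) = 1.7449.
I(X;Y) = 1.0635 + 0.6833 − 1.7449 = 0.002 nats.

0.002 nats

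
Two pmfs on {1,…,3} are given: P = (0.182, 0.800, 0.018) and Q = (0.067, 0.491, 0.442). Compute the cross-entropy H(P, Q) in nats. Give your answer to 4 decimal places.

1.0757 nats

H(P,Q) = −Σ p·ln q.
  −0.182·ln(0.067) = 0.49196
  −0.800·ln(0.491) = 0.56905
  −0.018·ln(0.442) = 0.01470
H(P,Q) = 1.0757 nats.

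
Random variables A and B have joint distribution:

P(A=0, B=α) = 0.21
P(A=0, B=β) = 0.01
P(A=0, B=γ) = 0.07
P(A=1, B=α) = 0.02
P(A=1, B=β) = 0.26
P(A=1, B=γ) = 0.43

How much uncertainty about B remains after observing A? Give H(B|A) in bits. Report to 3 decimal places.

Marginals: p(A) = (0.2900, 0.7100), p(B) = (0.2300, 0.2700, 0.5000).
H(B|A) = Σ p(A) · H(B|A=·).
  A=0: p=0.2900, H(B|A=0) = 0.9997
  A=1: p=0.7100, H(B|A=1) = 1.1140
Weighted sum = 1.081 bits.

1.081 bits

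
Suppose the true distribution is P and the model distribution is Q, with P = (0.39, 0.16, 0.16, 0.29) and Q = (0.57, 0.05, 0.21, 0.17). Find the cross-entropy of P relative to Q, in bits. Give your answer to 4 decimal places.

2.1094 bits

H(P,Q) = −Σ p·log₂ q.
  −0.39·log₂(0.57) = 0.31628
  −0.16·log₂(0.05) = 0.69151
  −0.16·log₂(0.21) = 0.36025
  −0.29·log₂(0.17) = 0.74135
H(P,Q) = 2.1094 bits.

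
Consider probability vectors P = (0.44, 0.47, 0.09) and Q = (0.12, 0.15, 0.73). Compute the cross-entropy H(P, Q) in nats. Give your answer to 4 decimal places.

1.8529 nats

H(P,Q) = −Σ p·ln q.
  −0.44·ln(0.12) = 0.93292
  −0.47·ln(0.15) = 0.89165
  −0.09·ln(0.73) = 0.02832
H(P,Q) = 1.8529 nats.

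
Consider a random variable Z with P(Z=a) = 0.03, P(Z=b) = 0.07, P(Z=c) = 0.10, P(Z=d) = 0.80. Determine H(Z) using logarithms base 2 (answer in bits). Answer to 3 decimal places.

1.010 bits

H(Z) = −Σ p·log₂ p.
  −(0.03)·log₂(0.03) = 0.1518
  −(0.07)·log₂(0.07) = 0.2686
  −(0.10)·log₂(0.10) = 0.3322
  −(0.80)·log₂(0.80) = 0.2575
Sum: 0.1518 + 0.2686 + 0.3322 + 0.2575 = 1.010 bits.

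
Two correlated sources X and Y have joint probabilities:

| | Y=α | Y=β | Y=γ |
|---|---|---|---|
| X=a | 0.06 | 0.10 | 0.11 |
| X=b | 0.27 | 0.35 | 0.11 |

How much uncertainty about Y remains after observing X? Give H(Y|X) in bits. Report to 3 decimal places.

1.475 bits

Chain rule: H(Y|X) = H(X,Y) − H(X).
Marginals: p(X) = (0.2700, 0.7300), p(Y) = (0.3300, 0.4500, 0.2200).
H(X,Y) = 2.3164 bits; H(X) = 0.8415 bits.
H(Y|X) = 2.3164 − 0.8415 = 1.475 bits.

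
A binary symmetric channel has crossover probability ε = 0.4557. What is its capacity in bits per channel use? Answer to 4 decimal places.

0.0057 bits

Binary symmetric channel: C = 1 − h₂(ε) where h₂ is the binary entropy function.
h₂(0.4557) = −0.4557·log₂0.4557 − 0.5443·log₂0.5443 = 0.9943.
C = 1 − 0.9943 = 0.0057 bits per channel use.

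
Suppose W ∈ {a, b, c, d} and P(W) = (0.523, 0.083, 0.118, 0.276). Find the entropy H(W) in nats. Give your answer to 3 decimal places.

1.153 nats

H(W) = −Σ p·ln p.
  −(0.523)·ln(0.523) = 0.3390
  −(0.083)·ln(0.083) = 0.2066
  −(0.118)·ln(0.118) = 0.2522
  −(0.276)·ln(0.276) = 0.3553
Sum: 0.3390 + 0.2066 + 0.2522 + 0.3553 = 1.153 nats.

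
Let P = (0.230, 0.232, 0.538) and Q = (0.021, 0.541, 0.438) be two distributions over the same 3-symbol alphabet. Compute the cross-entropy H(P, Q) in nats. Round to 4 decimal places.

1.4752 nats

H(P,Q) = −Σ p·ln q.
  −0.230·ln(0.021) = 0.88854
  −0.232·ln(0.541) = 0.14253
  −0.538·ln(0.438) = 0.44414
H(P,Q) = 1.4752 nats.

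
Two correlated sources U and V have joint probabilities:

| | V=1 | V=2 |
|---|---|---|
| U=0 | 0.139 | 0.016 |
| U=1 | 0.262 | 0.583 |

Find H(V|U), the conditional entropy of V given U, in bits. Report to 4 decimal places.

0.8291 bits

Chain rule: H(V|U) = H(U,V) − H(U).
Marginals: p(U) = (0.1550, 0.8450), p(V) = (0.4010, 0.5990).
H(U,V) = 1.4513 bits; H(U) = 0.6222 bits.
H(V|U) = 1.4513 − 0.6222 = 0.8291 bits.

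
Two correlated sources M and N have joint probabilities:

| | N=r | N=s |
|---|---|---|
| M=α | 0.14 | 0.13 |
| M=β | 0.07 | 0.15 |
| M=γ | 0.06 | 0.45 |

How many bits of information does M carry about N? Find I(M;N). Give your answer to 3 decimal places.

0.107 bits

Marginals: p(M) = (0.2700, 0.2200, 0.5100), p(N) = (0.2700, 0.7300).
I(M;N) = H(M) + H(N) − H(M,N).
H(M) = 1.4860, H(N) = 0.8415, H(M,N) = 2.2208.
I(M;N) = 1.4860 + 0.8415 − 2.2208 = 0.107 bits.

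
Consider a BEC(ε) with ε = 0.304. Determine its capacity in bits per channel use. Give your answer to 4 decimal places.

Binary erasure channel: capacity C = 1 − ε.
C = 1 − 0.304 = 0.6960 bits per channel use.

0.6960 bits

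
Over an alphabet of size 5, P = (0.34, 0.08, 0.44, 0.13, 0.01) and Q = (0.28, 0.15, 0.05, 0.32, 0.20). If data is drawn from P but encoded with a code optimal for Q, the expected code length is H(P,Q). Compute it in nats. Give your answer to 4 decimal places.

H(P,Q) = −Σ p·ln q.
  −0.34·ln(0.28) = 0.43281
  −0.08·ln(0.15) = 0.15177
  −0.44·ln(0.05) = 1.31812
  −0.13·ln(0.32) = 0.14813
  −0.01·ln(0.20) = 0.01609
H(P,Q) = 2.0669 nats.

2.0669 nats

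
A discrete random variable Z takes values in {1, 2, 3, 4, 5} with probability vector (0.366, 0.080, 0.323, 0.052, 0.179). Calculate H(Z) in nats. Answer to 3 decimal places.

H(Z) = −Σ p·ln p.
  −(0.366)·ln(0.366) = 0.3679
  −(0.080)·ln(0.080) = 0.2021
  −(0.323)·ln(0.323) = 0.3650
  −(0.052)·ln(0.052) = 0.1537
  −(0.179)·ln(0.179) = 0.3079
Sum: 0.3679 + 0.2021 + 0.3650 + 0.1537 + 0.3079 = 1.397 nats.

1.397 nats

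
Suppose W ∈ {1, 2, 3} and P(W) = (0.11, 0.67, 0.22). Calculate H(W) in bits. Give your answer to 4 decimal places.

H(W) = −Σ p·log₂ p.
  −(0.11)·log₂(0.11) = 0.35029
  −(0.67)·log₂(0.67) = 0.38710
  −(0.22)·log₂(0.22) = 0.48057
Sum: 0.35029 + 0.38710 + 0.48057 = 1.2180 bits.

1.2180 bits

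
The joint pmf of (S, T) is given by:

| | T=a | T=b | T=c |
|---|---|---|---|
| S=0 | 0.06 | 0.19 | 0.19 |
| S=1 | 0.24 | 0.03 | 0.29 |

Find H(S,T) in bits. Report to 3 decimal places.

H(S,T) = −Σ p(x,y)·log₂ p(x,y) over all 6 cells.
  cell (0,a): −0.06·log₂0.06 = 0.2435
  cell (0,b): −0.19·log₂0.19 = 0.4552
  cell (0,c): −0.19·log₂0.19 = 0.4552
  cell (1,a): −0.24·log₂0.24 = 0.4941
  cell (1,b): −0.03·log₂0.03 = 0.1518
  cell (1,c): −0.29·log₂0.29 = 0.5179
Sum = 2.318 bits.

2.318 bits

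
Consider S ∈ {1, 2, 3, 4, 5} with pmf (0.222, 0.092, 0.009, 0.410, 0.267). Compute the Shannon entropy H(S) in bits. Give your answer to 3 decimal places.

H(S) = −Σ p·log₂ p.
  −(0.222)·log₂(0.222) = 0.4820
  −(0.092)·log₂(0.092) = 0.3167
  −(0.009)·log₂(0.009) = 0.0612
  −(0.410)·log₂(0.410) = 0.5274
  −(0.267)·log₂(0.267) = 0.5087
Sum: 0.4820 + 0.3167 + 0.0612 + 0.5274 + 0.5087 = 1.896 bits.

1.896 bits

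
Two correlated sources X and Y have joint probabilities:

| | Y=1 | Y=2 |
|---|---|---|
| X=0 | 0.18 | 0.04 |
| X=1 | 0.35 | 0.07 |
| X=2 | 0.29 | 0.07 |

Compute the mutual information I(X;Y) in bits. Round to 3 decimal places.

Marginals: p(X) = (0.2200, 0.4200, 0.3600), p(Y) = (0.8200, 0.1800).
I(X;Y) = H(X) + H(Y) − H(X,Y).
H(X) = 1.5368, H(Y) = 0.6801, H(X,Y) = 2.2162.
I(X;Y) = 1.5368 + 0.6801 − 2.2162 = 0.001 bits.

0.001 bits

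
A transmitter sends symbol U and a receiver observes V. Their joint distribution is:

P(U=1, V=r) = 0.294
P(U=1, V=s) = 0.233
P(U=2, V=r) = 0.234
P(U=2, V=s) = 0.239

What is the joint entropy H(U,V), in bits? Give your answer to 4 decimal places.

H(U,V) = −Σ p(x,y)·log₂ p(x,y) over all 4 cells.
  cell (1,r): −0.294·log₂0.294 = 0.51924
  cell (1,s): −0.233·log₂0.233 = 0.48967
  cell (2,r): −0.234·log₂0.234 = 0.49033
  cell (2,s): −0.239·log₂0.239 = 0.49352
Sum = 1.9928 bits.

1.9928 bits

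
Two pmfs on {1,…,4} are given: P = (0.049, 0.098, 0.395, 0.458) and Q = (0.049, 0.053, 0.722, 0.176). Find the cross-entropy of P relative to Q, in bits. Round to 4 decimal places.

H(P,Q) = −Σ p·log₂ q.
  −0.049·log₂(0.049) = 0.21320
  −0.098·log₂(0.053) = 0.41531
  −0.395·log₂(0.722) = 0.18562
  −0.458·log₂(0.176) = 1.14791
H(P,Q) = 1.9620 bits.

1.9620 bits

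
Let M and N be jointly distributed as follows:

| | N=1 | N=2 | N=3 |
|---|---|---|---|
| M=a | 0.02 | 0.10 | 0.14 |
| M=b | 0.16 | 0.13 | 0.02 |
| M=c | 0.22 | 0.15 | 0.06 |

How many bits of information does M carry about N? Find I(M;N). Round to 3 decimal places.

0.197 bits

Marginals: p(M) = (0.2600, 0.3100, 0.4300), p(N) = (0.4000, 0.3800, 0.2200).
I(M;N) = Σ p(x,y)·log₂[p(x,y)/(p(x)p(y))].
  (a,1): 0.02·log₂(0.1923) = -0.0476
  (a,2): 0.10·log₂(1.0121) = 0.0017
  (a,3): 0.14·log₂(2.4476) = 0.1808
  (b,1): 0.16·log₂(1.2903) = 0.0588
  (b,2): 0.13·log₂(1.1036) = 0.0185
  (b,3): 0.02·log₂(0.2933) = -0.0354
  (c,1): 0.22·log₂(1.2791) = 0.0781
  (c,2): 0.15·log₂(0.9180) = -0.0185
  (c,3): 0.06·log₂(0.6342) = -0.0394
Sum = 0.197 bits.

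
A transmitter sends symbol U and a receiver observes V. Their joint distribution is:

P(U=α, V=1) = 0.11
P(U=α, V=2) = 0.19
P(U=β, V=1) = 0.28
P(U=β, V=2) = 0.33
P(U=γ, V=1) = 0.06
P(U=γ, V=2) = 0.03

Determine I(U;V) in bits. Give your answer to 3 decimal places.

0.019 bits

Marginals: p(U) = (0.3000, 0.6100, 0.0900), p(V) = (0.4500, 0.5500).
I(U;V) = Σ p(x,y)·log₂[p(x,y)/(p(x)p(y))].
  (α,1): 0.11·log₂(0.8148) = -0.0325
  (α,2): 0.19·log₂(1.1515) = 0.0387
  (β,1): 0.28·log₂(1.0200) = 0.0080
  (β,2): 0.33·log₂(0.9836) = -0.0079
  (γ,1): 0.06·log₂(1.4815) = 0.0340
  (γ,2): 0.03·log₂(0.6061) = -0.0217
Sum = 0.019 bits.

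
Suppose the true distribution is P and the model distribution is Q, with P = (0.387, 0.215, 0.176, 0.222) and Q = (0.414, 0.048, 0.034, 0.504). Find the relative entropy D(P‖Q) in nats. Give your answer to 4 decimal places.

D(P‖Q) = Σ p·ln(p/q).
  0.387·ln(0.387/0.414) = -0.02610
  0.215·ln(0.215/0.048) = 0.32238
  0.176·ln(0.176/0.034) = 0.28937
  0.222·ln(0.222/0.504) = -0.18202
D(P‖Q) = 0.4036 nats.

0.4036 nats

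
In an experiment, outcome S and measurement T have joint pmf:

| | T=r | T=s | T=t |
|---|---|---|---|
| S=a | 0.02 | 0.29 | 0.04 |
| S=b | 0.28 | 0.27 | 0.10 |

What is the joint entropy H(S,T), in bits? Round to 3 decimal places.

H(S,T) = −Σ p(x,y)·log₂ p(x,y) over all 6 cells.
  cell (a,r): −0.02·log₂0.02 = 0.1129
  cell (a,s): −0.29·log₂0.29 = 0.5179
  cell (a,t): −0.04·log₂0.04 = 0.1858
  cell (b,r): −0.28·log₂0.28 = 0.5142
  cell (b,s): −0.27·log₂0.27 = 0.5100
  cell (b,t): −0.10·log₂0.10 = 0.3322
Sum = 2.173 bits.

2.173 bits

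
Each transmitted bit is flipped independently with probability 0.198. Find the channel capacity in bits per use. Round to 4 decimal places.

0.2821 bits

Binary symmetric channel: C = 1 − h₂(ε) where h₂ is the binary entropy function.
h₂(0.198) = −0.198·log₂0.198 − 0.802·log₂0.802 = 0.7179.
C = 1 − 0.7179 = 0.2821 bits per channel use.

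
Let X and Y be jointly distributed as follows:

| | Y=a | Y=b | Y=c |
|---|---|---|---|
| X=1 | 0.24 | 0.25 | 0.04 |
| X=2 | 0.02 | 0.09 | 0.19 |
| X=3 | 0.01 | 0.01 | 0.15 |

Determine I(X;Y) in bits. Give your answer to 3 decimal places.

0.408 bits

Marginals: p(X) = (0.5300, 0.3000, 0.1700), p(Y) = (0.2700, 0.3500, 0.3800).
I(X;Y) = Σ p(x,y)·log₂[p(x,y)/(p(x)p(y))].
  (1,a): 0.24·log₂(1.6771) = 0.1790
  (1,b): 0.25·log₂(1.3477) = 0.1076
  (1,c): 0.04·log₂(0.1986) = -0.0933
  (2,a): 0.02·log₂(0.2469) = -0.0404
  (2,b): 0.09·log₂(0.8571) = -0.0200
  (2,c): 0.19·log₂(1.6667) = 0.1400
  (3,a): 0.01·log₂(0.2179) = -0.0220
  (3,b): 0.01·log₂(0.1681) = -0.0257
  (3,c): 0.15·log₂(2.3220) = 0.1823
Sum = 0.408 bits.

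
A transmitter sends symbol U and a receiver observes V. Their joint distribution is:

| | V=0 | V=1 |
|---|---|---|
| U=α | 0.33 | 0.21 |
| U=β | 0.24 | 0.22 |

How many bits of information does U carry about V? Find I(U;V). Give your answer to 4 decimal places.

Marginals: p(U) = (0.5400, 0.4600), p(V) = (0.5700, 0.4300).
I(U;V) = Σ p(x,y)·log₂[p(x,y)/(p(x)p(y))].
  (α,0): 0.33·log₂(1.0721) = 0.03316
  (α,1): 0.21·log₂(0.9044) = -0.03045
  (β,0): 0.24·log₂(0.9153) = -0.03063
  (β,1): 0.22·log₂(1.1122) = 0.03376
Sum = 0.0058 bits.

0.0058 bits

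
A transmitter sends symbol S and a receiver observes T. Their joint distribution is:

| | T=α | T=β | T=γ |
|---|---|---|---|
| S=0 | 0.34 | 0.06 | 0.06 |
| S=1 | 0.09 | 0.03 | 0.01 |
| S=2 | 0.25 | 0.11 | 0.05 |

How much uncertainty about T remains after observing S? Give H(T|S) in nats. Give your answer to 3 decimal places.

Marginals: p(S) = (0.4600, 0.1300, 0.4100), p(T) = (0.6800, 0.2000, 0.1200).
H(T|S) = Σ p(S) · H(T|S=·).
  S=0: p=0.4600, H(T|S=0) = 0.7548
  S=1: p=0.1300, H(T|S=1) = 0.7903
  S=2: p=0.4100, H(T|S=2) = 0.9112
Weighted sum = 0.824 nats.

0.824 nats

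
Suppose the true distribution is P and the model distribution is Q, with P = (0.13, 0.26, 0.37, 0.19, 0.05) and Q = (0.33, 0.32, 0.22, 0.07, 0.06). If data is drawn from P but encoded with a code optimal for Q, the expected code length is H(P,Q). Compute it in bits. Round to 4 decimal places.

2.3754 bits

H(P,Q) = −Σ p·log₂ q.
  −0.13·log₂(0.33) = 0.20793
  −0.26·log₂(0.32) = 0.42740
  −0.37·log₂(0.22) = 0.80824
  −0.19·log₂(0.07) = 0.72894
  −0.05·log₂(0.06) = 0.20294
H(P,Q) = 2.3754 bits.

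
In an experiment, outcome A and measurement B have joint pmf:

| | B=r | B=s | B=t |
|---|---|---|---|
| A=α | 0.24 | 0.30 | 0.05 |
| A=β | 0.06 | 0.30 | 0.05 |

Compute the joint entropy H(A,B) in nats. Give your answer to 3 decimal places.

H(A,B) = −Σ p(x,y)·ln p(x,y) over all 6 cells.
  cell (α,r): −0.24·ln0.24 = 0.3425
  cell (α,s): −0.30·ln0.30 = 0.3612
  cell (α,t): −0.05·ln0.05 = 0.1498
  cell (β,r): −0.06·ln0.06 = 0.1688
  cell (β,s): −0.30·ln0.30 = 0.3612
  cell (β,t): −0.05·ln0.05 = 0.1498
Sum = 1.533 nats.

1.533 nats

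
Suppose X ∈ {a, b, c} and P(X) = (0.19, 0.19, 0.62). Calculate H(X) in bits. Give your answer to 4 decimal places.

1.3380 bits

H(X) = −Σ p·log₂ p.
  −(0.19)·log₂(0.19) = 0.45523
  −(0.19)·log₂(0.19) = 0.45523
  −(0.62)·log₂(0.62) = 0.42759
Sum: 0.45523 + 0.45523 + 0.42759 = 1.3380 bits.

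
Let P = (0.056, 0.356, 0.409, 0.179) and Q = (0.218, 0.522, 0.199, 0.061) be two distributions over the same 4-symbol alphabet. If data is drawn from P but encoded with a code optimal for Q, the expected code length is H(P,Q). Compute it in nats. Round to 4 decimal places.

1.4777 nats

H(P,Q) = −Σ p·ln q.
  −0.056·ln(0.218) = 0.08530
  −0.356·ln(0.522) = 0.23143
  −0.409·ln(0.199) = 0.66031
  −0.179·ln(0.061) = 0.50064
H(P,Q) = 1.4777 nats.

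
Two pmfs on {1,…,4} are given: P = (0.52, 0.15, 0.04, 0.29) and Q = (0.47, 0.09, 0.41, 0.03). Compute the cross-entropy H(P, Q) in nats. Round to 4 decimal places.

H(P,Q) = −Σ p·ln q.
  −0.52·ln(0.47) = 0.39261
  −0.15·ln(0.09) = 0.36119
  −0.04·ln(0.41) = 0.03566
  −0.29·ln(0.03) = 1.01690
H(P,Q) = 1.8064 nats.

1.8064 nats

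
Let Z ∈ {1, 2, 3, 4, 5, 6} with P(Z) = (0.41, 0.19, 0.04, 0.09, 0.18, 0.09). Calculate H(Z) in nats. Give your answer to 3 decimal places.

H(Z) = −Σ p·ln p.
  −(0.41)·ln(0.41) = 0.3656
  −(0.19)·ln(0.19) = 0.3155
  −(0.04)·ln(0.04) = 0.1288
  −(0.09)·ln(0.09) = 0.2167
  −(0.18)·ln(0.18) = 0.3087
  −(0.09)·ln(0.09) = 0.2167
Sum: 0.3656 + 0.3155 + 0.1288 + 0.2167 + 0.3087 + 0.2167 = 1.552 nats.

1.552 nats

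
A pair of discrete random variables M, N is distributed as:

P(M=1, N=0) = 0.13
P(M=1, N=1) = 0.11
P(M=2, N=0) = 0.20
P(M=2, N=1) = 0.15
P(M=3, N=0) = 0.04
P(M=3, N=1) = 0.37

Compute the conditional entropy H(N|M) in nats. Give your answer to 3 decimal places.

Chain rule: H(N|M) = H(M,N) − H(M).
Marginals: p(M) = (0.2400, 0.3500, 0.4100), p(N) = (0.3700, 0.6300).
H(M,N) = 1.6111 nats; H(M) = 1.0755 nats.
H(N|M) = 1.6111 − 1.0755 = 0.536 nats.

0.536 nats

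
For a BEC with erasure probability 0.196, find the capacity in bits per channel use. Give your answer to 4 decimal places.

0.8040 bits

Binary erasure channel: capacity C = 1 − ε.
C = 1 − 0.196 = 0.8040 bits per channel use.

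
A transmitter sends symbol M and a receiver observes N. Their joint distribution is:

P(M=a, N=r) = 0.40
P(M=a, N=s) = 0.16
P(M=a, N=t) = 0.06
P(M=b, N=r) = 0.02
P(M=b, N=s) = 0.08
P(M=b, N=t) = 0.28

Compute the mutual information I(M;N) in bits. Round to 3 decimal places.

0.393 bits

Marginals: p(M) = (0.6200, 0.3800), p(N) = (0.4200, 0.2400, 0.3400).
I(M;N) = H(M) + H(N) − H(M,N).
H(M) = 0.9580, H(N) = 1.5490, H(M,N) = 2.1139.
I(M;N) = 0.9580 + 1.5490 − 2.1139 = 0.393 bits.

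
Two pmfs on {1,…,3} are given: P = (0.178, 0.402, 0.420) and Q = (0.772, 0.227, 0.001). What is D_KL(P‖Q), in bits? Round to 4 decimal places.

D(P‖Q) = Σ p·log₂(p/q).
  0.178·log₂(0.178/0.772) = -0.37678
  0.402·log₂(0.402/0.227) = 0.33145
  0.420·log₂(0.420/0.001) = 3.65998
D(P‖Q) = 3.6147 bits.

3.6147 bits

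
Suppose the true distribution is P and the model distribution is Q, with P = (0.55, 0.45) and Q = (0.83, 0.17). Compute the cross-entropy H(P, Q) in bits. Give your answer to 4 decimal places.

H(P,Q) = −Σ p·log₂ q.
  −0.55·log₂(0.83) = 0.14785
  −0.45·log₂(0.17) = 1.15038
H(P,Q) = 1.2982 bits.

1.2982 bits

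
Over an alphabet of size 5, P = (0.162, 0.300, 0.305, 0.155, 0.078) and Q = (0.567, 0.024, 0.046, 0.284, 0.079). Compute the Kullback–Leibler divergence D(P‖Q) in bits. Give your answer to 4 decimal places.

D(P‖Q) = Σ p·log₂(p/q).
  0.162·log₂(0.162/0.567) = -0.29279
  0.300·log₂(0.300/0.024) = 1.09316
  0.305·log₂(0.305/0.046) = 0.83238
  0.155·log₂(0.155/0.284) = -0.13541
  0.078·log₂(0.078/0.079) = -0.00143
D(P‖Q) = 1.4959 bits.

1.4959 bits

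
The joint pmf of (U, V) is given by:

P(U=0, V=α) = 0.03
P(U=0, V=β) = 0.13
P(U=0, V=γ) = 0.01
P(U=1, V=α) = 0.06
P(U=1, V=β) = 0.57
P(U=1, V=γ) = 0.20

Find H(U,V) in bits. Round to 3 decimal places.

1.771 bits

H(U,V) = −Σ p(x,y)·log₂ p(x,y) over all 6 cells.
  cell (0,α): −0.03·log₂0.03 = 0.1518
  cell (0,β): −0.13·log₂0.13 = 0.3826
  cell (0,γ): −0.01·log₂0.01 = 0.0664
  cell (1,α): −0.06·log₂0.06 = 0.2435
  cell (1,β): −0.57·log₂0.57 = 0.4623
  cell (1,γ): −0.20·log₂0.20 = 0.4644
Sum = 1.771 bits.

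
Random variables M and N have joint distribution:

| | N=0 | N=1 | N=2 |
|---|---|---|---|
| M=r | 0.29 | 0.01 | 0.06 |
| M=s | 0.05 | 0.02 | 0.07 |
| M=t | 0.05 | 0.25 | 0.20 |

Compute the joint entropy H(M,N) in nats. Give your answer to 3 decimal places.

1.806 nats

H(M,N) = −Σ p(x,y)·ln p(x,y) over all 9 cells.
  cell (r,0): −0.29·ln0.29 = 0.3590
  cell (r,1): −0.01·ln0.01 = 0.0461
  cell (r,2): −0.06·ln0.06 = 0.1688
  cell (s,0): −0.05·ln0.05 = 0.1498
  cell (s,1): −0.02·ln0.02 = 0.0782
  cell (s,2): −0.07·ln0.07 = 0.1861
  cell (t,0): −0.05·ln0.05 = 0.1498
  cell (t,1): −0.25·ln0.25 = 0.3466
  cell (t,2): −0.20·ln0.20 = 0.3219
Sum = 1.806 nats.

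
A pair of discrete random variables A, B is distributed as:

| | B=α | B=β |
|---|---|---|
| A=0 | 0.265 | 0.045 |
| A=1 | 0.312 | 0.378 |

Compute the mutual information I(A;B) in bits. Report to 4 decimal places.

Marginals: p(A) = (0.3100, 0.6900), p(B) = (0.5770, 0.4230).
I(A;B) = Σ p(x,y)·log₂[p(x,y)/(p(x)p(y))].
  (0,α): 0.265·log₂(1.4815) = 0.15028
  (0,β): 0.045·log₂(0.3432) = -0.06944
  (1,α): 0.312·log₂(0.7837) = -0.10973
  (1,β): 0.378·log₂(1.2951) = 0.14102
Sum = 0.1121 bits.

0.1121 bits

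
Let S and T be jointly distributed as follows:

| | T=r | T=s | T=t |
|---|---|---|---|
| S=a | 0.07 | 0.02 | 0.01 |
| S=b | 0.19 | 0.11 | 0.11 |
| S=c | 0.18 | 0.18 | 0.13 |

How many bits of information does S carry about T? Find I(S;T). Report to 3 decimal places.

0.032 bits

Marginals: p(S) = (0.1000, 0.4100, 0.4900), p(T) = (0.4400, 0.3100, 0.2500).
I(S;T) = Σ p(x,y)·log₂[p(x,y)/(p(x)p(y))].
  (a,r): 0.07·log₂(1.5909) = 0.0469
  (a,s): 0.02·log₂(0.6452) = -0.0126
  (a,t): 0.01·log₂(0.4000) = -0.0132
  (b,r): 0.19·log₂(1.0532) = 0.0142
  (b,s): 0.11·log₂(0.8655) = -0.0229
  (b,t): 0.11·log₂(1.0732) = 0.0112
  (c,r): 0.18·log₂(0.8349) = -0.0469
  (c,s): 0.18·log₂(1.1850) = 0.0441
  (c,t): 0.13·log₂(1.0612) = 0.0111
Sum = 0.032 bits.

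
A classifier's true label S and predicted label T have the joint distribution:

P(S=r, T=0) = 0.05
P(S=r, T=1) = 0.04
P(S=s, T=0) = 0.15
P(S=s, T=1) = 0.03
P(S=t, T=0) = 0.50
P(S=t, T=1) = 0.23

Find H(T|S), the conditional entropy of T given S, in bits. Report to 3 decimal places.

Chain rule: H(T|S) = H(S,T) − H(S).
Marginals: p(S) = (0.0900, 0.1800, 0.7300), p(T) = (0.7000, 0.3000).
H(S,T) = 1.9518 bits; H(S) = 1.0894 bits.
H(T|S) = 1.9518 − 1.0894 = 0.862 bits.

0.862 bits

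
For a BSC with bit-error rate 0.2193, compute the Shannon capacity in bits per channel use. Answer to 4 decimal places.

0.2411 bits

Binary symmetric channel: C = 1 − h₂(ε) where h₂ is the binary entropy function.
h₂(0.2193) = −0.2193·log₂0.2193 − 0.7807·log₂0.7807 = 0.7589.
C = 1 − 0.7589 = 0.2411 bits per channel use.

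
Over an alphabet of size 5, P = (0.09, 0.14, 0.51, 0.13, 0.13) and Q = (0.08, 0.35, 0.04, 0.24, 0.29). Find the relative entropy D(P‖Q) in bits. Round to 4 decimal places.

D(P‖Q) = Σ p·log₂(p/q).
  0.09·log₂(0.09/0.08) = 0.01529
  0.14·log₂(0.14/0.35) = -0.18507
  0.51·log₂(0.51/0.04) = 1.87294
  0.13·log₂(0.13/0.24) = -0.11499
  0.13·log₂(0.13/0.29) = -0.15048
D(P‖Q) = 1.4377 bits.

1.4377 bits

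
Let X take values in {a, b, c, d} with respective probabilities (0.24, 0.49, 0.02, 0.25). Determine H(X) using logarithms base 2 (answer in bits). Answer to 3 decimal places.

H(X) = −Σ p·log₂ p.
  −(0.24)·log₂(0.24) = 0.4941
  −(0.49)·log₂(0.49) = 0.5043
  −(0.02)·log₂(0.02) = 0.1129
  −(0.25)·log₂(0.25) = 0.5000
Sum: 0.4941 + 0.5043 + 0.1129 + 0.5000 = 1.611 bits.

1.611 bits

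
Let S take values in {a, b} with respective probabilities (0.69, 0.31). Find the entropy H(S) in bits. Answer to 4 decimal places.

0.8932 bits

H(S) = −Σ p·log₂ p.
  −(0.69)·log₂(0.69) = 0.36938
  −(0.31)·log₂(0.31) = 0.52379
Sum: 0.36938 + 0.52379 = 0.8932 bits.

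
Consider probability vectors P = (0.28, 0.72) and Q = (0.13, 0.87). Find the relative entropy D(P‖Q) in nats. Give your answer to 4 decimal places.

0.0786 nats

D(P‖Q) = Σ p·ln(p/q).
  0.28·ln(0.28/0.13) = 0.21483
  0.72·ln(0.72/0.87) = -0.13625
D(P‖Q) = 0.0786 nats.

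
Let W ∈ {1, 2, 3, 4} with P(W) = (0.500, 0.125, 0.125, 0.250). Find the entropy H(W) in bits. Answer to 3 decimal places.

1.750 bits

H(W) = −Σ p·log₂ p.
  −(0.500)·log₂(0.500) = 0.5000
  −(0.125)·log₂(0.125) = 0.3750
  −(0.125)·log₂(0.125) = 0.3750
  −(0.250)·log₂(0.250) = 0.5000
Sum: 0.5000 + 0.3750 + 0.3750 + 0.5000 = 1.750 bits.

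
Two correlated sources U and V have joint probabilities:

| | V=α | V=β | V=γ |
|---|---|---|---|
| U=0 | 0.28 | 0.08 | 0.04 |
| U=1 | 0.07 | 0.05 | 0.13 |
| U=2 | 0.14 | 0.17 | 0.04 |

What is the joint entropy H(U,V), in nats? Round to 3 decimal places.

1.994 nats

H(U,V) = −Σ p(x,y)·ln p(x,y) over all 9 cells.
  cell (0,α): −0.28·ln0.28 = 0.3564
  cell (0,β): −0.08·ln0.08 = 0.2021
  cell (0,γ): −0.04·ln0.04 = 0.1288
  cell (1,α): −0.07·ln0.07 = 0.1861
  cell (1,β): −0.05·ln0.05 = 0.1498
  cell (1,γ): −0.13·ln0.13 = 0.2652
  cell (2,α): −0.14·ln0.14 = 0.2753
  cell (2,β): −0.17·ln0.17 = 0.3012
  cell (2,γ): −0.04·ln0.04 = 0.1288
Sum = 1.994 nats.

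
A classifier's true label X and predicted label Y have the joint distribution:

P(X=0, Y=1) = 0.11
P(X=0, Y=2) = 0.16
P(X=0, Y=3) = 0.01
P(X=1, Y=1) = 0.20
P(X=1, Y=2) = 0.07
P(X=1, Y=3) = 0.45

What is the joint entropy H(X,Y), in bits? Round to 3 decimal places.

H(X,Y) = −Σ p(x,y)·log₂ p(x,y) over all 6 cells.
  cell (0,1): −0.11·log₂0.11 = 0.3503
  cell (0,2): −0.16·log₂0.16 = 0.4230
  cell (0,3): −0.01·log₂0.01 = 0.0664
  cell (1,1): −0.20·log₂0.20 = 0.4644
  cell (1,2): −0.07·log₂0.07 = 0.2686
  cell (1,3): −0.45·log₂0.45 = 0.5184
Sum = 2.091 bits.

2.091 bits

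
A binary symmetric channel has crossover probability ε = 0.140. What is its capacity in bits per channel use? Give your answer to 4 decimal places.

0.4158 bits

Binary symmetric channel: C = 1 − h₂(ε) where h₂ is the binary entropy function.
h₂(0.140) = −0.140·log₂0.140 − 0.860·log₂0.860 = 0.5842.
C = 1 − 0.5842 = 0.4158 bits per channel use.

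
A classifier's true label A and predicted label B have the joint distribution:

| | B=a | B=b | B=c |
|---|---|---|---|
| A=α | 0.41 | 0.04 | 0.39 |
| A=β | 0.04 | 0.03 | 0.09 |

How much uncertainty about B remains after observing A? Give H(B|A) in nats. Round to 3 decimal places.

0.873 nats

Marginals: p(A) = (0.8400, 0.1600), p(B) = (0.4500, 0.0700, 0.4800).
H(B|A) = Σ p(A) · H(B|A=·).
  A=α: p=0.8400, H(B|A=α) = 0.8513
  A=β: p=0.1600, H(B|A=β) = 0.9841
Weighted sum = 0.873 nats.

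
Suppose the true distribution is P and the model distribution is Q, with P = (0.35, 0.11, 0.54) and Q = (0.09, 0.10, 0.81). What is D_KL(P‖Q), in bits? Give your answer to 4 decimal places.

0.3850 bits

D(P‖Q) = Σ p·log₂(p/q).
  0.35·log₂(0.35/0.09) = 0.68578
  0.11·log₂(0.11/0.10) = 0.01513
  0.54·log₂(0.54/0.81) = -0.31588
D(P‖Q) = 0.3850 bits.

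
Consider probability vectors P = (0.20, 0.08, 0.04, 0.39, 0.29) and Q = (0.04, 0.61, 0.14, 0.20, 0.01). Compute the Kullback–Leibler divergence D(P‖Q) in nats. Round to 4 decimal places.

1.3462 nats

D(P‖Q) = Σ p·ln(p/q).
  0.20·ln(0.20/0.04) = 0.32189
  0.08·ln(0.08/0.61) = -0.16251
  0.04·ln(0.04/0.14) = -0.05011
  0.39·ln(0.39/0.20) = 0.26045
  0.29·ln(0.29/0.01) = 0.97652
D(P‖Q) = 1.3462 nats.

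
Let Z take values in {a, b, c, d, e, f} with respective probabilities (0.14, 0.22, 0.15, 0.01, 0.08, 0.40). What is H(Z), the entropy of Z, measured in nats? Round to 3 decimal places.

H(Z) = −Σ p·ln p.
  −(0.14)·ln(0.14) = 0.2753
  −(0.22)·ln(0.22) = 0.3331
  −(0.15)·ln(0.15) = 0.2846
  −(0.01)·ln(0.01) = 0.0461
  −(0.08)·ln(0.08) = 0.2021
  −(0.40)·ln(0.40) = 0.3665
Sum: 0.2753 + 0.3331 + 0.2846 + 0.0461 + 0.2021 + 0.3665 = 1.508 nats.

1.508 nats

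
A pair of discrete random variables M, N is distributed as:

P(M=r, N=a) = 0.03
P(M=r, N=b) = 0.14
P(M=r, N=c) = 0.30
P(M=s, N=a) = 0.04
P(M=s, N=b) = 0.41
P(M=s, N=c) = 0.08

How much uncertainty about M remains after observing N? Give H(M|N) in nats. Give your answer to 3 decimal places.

0.555 nats

Marginals: p(M) = (0.4700, 0.5300), p(N) = (0.0700, 0.5500, 0.3800).
H(M|N) = Σ p(N) · H(M|N=·).
  N=a: p=0.0700, H(M|N=a) = 0.6829
  N=b: p=0.5500, H(M|N=b) = 0.5673
  N=c: p=0.3800, H(M|N=c) = 0.5147
Weighted sum = 0.555 nats.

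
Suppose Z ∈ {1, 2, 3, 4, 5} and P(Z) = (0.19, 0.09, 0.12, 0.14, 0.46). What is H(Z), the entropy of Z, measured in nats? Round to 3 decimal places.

H(Z) = −Σ p·ln p.
  −(0.19)·ln(0.19) = 0.3155
  −(0.09)·ln(0.09) = 0.2167
  −(0.12)·ln(0.12) = 0.2544
  −(0.14)·ln(0.14) = 0.2753
  −(0.46)·ln(0.46) = 0.3572
Sum: 0.3155 + 0.2167 + 0.2544 + 0.2753 + 0.3572 = 1.419 nats.

1.419 nats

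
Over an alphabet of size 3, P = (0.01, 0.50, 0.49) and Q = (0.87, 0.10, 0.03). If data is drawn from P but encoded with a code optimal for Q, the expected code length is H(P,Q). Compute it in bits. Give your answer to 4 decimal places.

4.1418 bits

H(P,Q) = −Σ p·log₂ q.
  −0.01·log₂(0.87) = 0.00201
  −0.50·log₂(0.10) = 1.66096
  −0.49·log₂(0.03) = 2.47886
H(P,Q) = 4.1418 bits.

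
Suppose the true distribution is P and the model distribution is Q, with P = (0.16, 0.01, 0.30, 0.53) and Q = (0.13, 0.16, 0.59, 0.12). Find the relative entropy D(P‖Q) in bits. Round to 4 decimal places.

D(P‖Q) = Σ p·log₂(p/q).
  0.16·log₂(0.16/0.13) = 0.04793
  0.01·log₂(0.01/0.16) = -0.04000
  0.30·log₂(0.30/0.59) = -0.29273
  0.53·log₂(0.53/0.12) = 1.13577
D(P‖Q) = 0.8510 bits.

0.8510 bits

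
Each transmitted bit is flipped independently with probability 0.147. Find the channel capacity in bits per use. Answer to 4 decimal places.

Binary symmetric channel: C = 1 − h₂(ε) where h₂ is the binary entropy function.
h₂(0.147) = −0.147·log₂0.147 − 0.853·log₂0.853 = 0.6023.
C = 1 − 0.6023 = 0.3977 bits per channel use.

0.3977 bits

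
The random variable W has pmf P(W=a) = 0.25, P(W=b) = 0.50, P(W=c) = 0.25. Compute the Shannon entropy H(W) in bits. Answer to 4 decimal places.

H(W) = −Σ p·log₂ p.
  −(0.25)·log₂(0.25) = 0.50000
  −(0.50)·log₂(0.50) = 0.50000
  −(0.25)·log₂(0.25) = 0.50000
Sum: 0.50000 + 0.50000 + 0.50000 = 1.5000 bits.

1.5000 bits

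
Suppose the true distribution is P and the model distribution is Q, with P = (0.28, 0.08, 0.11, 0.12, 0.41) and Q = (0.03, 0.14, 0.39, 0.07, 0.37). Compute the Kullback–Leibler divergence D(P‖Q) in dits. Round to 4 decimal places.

D(P‖Q) = Σ p·log₁₀(p/q).
  0.28·log₁₀(0.28/0.03) = 0.27161
  0.08·log₁₀(0.08/0.14) = -0.01944
  0.11·log₁₀(0.11/0.39) = -0.06046
  0.12·log₁₀(0.12/0.07) = 0.02809
  0.41·log₁₀(0.41/0.37) = 0.01828
D(P‖Q) = 0.2381 dits.

0.2381 dits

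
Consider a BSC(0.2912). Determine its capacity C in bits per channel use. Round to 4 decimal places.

Binary symmetric channel: C = 1 − h₂(ε) where h₂ is the binary entropy function.
h₂(0.2912) = −0.2912·log₂0.2912 − 0.7088·log₂0.7088 = 0.8703.
C = 1 − 0.8703 = 0.1297 bits per channel use.

0.1297 bits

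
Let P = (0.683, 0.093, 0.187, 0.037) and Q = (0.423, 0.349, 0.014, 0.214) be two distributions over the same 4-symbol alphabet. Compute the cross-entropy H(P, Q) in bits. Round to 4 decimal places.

H(P,Q) = −Σ p·log₂ q.
  −0.683·log₂(0.423) = 0.84779
  −0.093·log₂(0.349) = 0.14124
  −0.187·log₂(0.014) = 1.15163
  −0.037·log₂(0.214) = 0.08230
H(P,Q) = 2.2230 bits.

2.2230 bits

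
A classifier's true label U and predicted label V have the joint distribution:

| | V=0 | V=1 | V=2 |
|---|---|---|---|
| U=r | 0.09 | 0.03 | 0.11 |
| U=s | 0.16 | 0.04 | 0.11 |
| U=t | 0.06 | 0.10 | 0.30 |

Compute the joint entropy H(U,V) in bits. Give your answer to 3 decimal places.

H(U,V) = −Σ p(x,y)·log₂ p(x,y) over all 9 cells.
  cell (r,0): −0.09·log₂0.09 = 0.3127
  cell (r,1): −0.03·log₂0.03 = 0.1518
  cell (r,2): −0.11·log₂0.11 = 0.3503
  cell (s,0): −0.16·log₂0.16 = 0.4230
  cell (s,1): −0.04·log₂0.04 = 0.1858
  cell (s,2): −0.11·log₂0.11 = 0.3503
  cell (t,0): −0.06·log₂0.06 = 0.2435
  cell (t,1): −0.10·log₂0.10 = 0.3322
  cell (t,2): −0.30·log₂0.30 = 0.5211
Sum = 2.871 bits.

2.871 bits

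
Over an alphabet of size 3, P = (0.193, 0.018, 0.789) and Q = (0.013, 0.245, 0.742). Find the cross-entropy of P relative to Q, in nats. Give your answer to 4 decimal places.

H(P,Q) = −Σ p·ln q.
  −0.193·ln(0.013) = 0.83816
  −0.018·ln(0.245) = 0.02532
  −0.789·ln(0.742) = 0.23544
H(P,Q) = 1.0989 nats.

1.0989 nats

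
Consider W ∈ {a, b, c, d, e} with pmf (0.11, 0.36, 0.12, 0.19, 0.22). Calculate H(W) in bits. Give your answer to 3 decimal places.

2.184 bits

H(W) = −Σ p·log₂ p.
  −(0.11)·log₂(0.11) = 0.3503
  −(0.36)·log₂(0.36) = 0.5306
  −(0.12)·log₂(0.12) = 0.3671
  −(0.19)·log₂(0.19) = 0.4552
  −(0.22)·log₂(0.22) = 0.4806
Sum: 0.3503 + 0.5306 + 0.3671 + 0.4552 + 0.4806 = 2.184 bits.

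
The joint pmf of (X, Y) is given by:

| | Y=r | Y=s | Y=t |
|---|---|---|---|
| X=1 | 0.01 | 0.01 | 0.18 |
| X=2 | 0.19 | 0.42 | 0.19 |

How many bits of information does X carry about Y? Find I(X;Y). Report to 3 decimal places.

Marginals: p(X) = (0.2000, 0.8000), p(Y) = (0.2000, 0.4300, 0.3700).
I(X;Y) = Σ p(x,y)·log₂[p(x,y)/(p(x)p(y))].
  (1,r): 0.01·log₂(0.2500) = -0.0200
  (1,s): 0.01·log₂(0.1163) = -0.0310
  (1,t): 0.18·log₂(2.4324) = 0.2308
  (2,r): 0.19·log₂(1.1875) = 0.0471
  (2,s): 0.42·log₂(1.2209) = 0.1210
  (2,t): 0.19·log₂(0.6419) = -0.1215
Sum = 0.226 bits.

0.226 bits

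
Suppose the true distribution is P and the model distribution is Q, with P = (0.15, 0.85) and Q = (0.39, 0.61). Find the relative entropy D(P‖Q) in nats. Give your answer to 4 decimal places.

0.1387 nats

D(P‖Q) = Σ p·ln(p/q).
  0.15·ln(0.15/0.39) = -0.14333
  0.85·ln(0.85/0.61) = 0.28201
D(P‖Q) = 0.1387 nats.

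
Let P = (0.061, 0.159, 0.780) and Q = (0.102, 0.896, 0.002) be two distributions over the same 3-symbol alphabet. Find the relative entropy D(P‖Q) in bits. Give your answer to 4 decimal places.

6.2719 bits

D(P‖Q) = Σ p·log₂(p/q).
  0.061·log₂(0.061/0.102) = -0.04524
  0.159·log₂(0.159/0.896) = -0.39662
  0.780·log₂(0.780/0.002) = 6.71372
D(P‖Q) = 6.2719 bits.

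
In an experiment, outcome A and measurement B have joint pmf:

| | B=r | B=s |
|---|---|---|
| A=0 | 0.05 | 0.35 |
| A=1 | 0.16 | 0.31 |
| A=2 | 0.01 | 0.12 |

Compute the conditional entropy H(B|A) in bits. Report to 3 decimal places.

0.703 bits

Chain rule: H(B|A) = H(A,B) − H(A).
Marginals: p(A) = (0.4000, 0.4700, 0.1300), p(B) = (0.2200, 0.7800).
H(A,B) = 2.1265 bits; H(A) = 1.4234 bits.
H(B|A) = 2.1265 − 1.4234 = 0.703 bits.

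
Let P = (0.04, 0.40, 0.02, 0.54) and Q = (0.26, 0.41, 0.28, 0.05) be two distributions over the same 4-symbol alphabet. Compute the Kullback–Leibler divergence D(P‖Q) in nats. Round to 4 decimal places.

1.1474 nats

D(P‖Q) = Σ p·ln(p/q).
  0.04·ln(0.04/0.26) = -0.07487
  0.40·ln(0.40/0.41) = -0.00988
  0.02·ln(0.02/0.28) = -0.05278
  0.54·ln(0.54/0.05) = 1.28495
D(P‖Q) = 1.1474 nats.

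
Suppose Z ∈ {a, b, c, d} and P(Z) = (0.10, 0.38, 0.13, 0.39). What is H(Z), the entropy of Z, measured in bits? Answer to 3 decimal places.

H(Z) = −Σ p·log₂ p.
  −(0.10)·log₂(0.10) = 0.3322
  −(0.38)·log₂(0.38) = 0.5305
  −(0.13)·log₂(0.13) = 0.3826
  −(0.39)·log₂(0.39) = 0.5298
Sum: 0.3322 + 0.5305 + 0.3826 + 0.5298 = 1.775 bits.

1.775 bits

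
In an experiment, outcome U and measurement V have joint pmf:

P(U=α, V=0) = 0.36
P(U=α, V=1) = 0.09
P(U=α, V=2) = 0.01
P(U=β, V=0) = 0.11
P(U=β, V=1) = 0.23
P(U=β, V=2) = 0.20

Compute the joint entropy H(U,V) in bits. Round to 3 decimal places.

H(U,V) = −Σ p(x,y)·log₂ p(x,y) over all 6 cells.
  cell (α,0): −0.36·log₂0.36 = 0.5306
  cell (α,1): −0.09·log₂0.09 = 0.3127
  cell (α,2): −0.01·log₂0.01 = 0.0664
  cell (β,0): −0.11·log₂0.11 = 0.3503
  cell (β,1): −0.23·log₂0.23 = 0.4877
  cell (β,2): −0.20·log₂0.20 = 0.4644
Sum = 2.212 bits.

2.212 bits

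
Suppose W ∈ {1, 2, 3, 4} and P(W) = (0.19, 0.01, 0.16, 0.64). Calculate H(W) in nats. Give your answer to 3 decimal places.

H(W) = −Σ p·ln p.
  −(0.19)·ln(0.19) = 0.3155
  −(0.01)·ln(0.01) = 0.0461
  −(0.16)·ln(0.16) = 0.2932
  −(0.64)·ln(0.64) = 0.2856
Sum: 0.3155 + 0.0461 + 0.2932 + 0.2856 = 0.940 nats.

0.940 nats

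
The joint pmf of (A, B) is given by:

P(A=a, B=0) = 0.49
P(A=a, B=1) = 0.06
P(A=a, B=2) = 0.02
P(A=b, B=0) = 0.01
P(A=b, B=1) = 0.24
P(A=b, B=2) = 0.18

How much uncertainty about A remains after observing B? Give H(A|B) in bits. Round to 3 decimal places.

0.381 bits

Marginals: p(A) = (0.5700, 0.4300), p(B) = (0.5000, 0.3000, 0.2000).
H(A|B) = Σ p(B) · H(A|B=·).
  B=0: p=0.5000, H(A|B=0) = 0.1414
  B=1: p=0.3000, H(A|B=1) = 0.7219
  B=2: p=0.2000, H(A|B=2) = 0.4690
Weighted sum = 0.381 bits.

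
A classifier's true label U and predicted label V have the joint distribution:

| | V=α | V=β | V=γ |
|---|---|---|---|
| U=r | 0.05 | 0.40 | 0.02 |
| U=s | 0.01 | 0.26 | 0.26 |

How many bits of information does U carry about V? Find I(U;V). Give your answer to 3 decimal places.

0.216 bits

Marginals: p(U) = (0.4700, 0.5300), p(V) = (0.0600, 0.6600, 0.2800).
I(U;V) = Σ p(x,y)·log₂[p(x,y)/(p(x)p(y))].
  (r,α): 0.05·log₂(1.7730) = 0.0413
  (r,β): 0.40·log₂(1.2895) = 0.1467
  (r,γ): 0.02·log₂(0.1520) = -0.0544
  (s,α): 0.01·log₂(0.3145) = -0.0167
  (s,β): 0.26·log₂(0.7433) = -0.1113
  (s,γ): 0.26·log₂(1.7520) = 0.2103
Sum = 0.216 bits.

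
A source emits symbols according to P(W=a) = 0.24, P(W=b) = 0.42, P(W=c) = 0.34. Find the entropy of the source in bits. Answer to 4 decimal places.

H(W) = −Σ p·log₂ p.
  −(0.24)·log₂(0.24) = 0.49413
  −(0.42)·log₂(0.42) = 0.52565
  −(0.34)·log₂(0.34) = 0.52917
Sum: 0.49413 + 0.52565 + 0.52917 = 1.5490 bits.

1.5490 bits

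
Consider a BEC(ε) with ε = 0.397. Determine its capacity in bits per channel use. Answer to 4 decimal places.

Binary erasure channel: capacity C = 1 − ε.
C = 1 − 0.397 = 0.6030 bits per channel use.

0.6030 bits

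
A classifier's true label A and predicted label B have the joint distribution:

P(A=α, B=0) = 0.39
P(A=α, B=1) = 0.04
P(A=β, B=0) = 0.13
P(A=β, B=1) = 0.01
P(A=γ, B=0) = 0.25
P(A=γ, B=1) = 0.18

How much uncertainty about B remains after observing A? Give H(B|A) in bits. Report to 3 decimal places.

0.666 bits

Chain rule: H(B|A) = H(A,B) − H(A).
Marginals: p(A) = (0.4300, 0.1400, 0.4300), p(B) = (0.7700, 0.2300).
H(A,B) = 2.1099 bits; H(A) = 1.4442 bits.
H(B|A) = 2.1099 − 1.4442 = 0.666 bits.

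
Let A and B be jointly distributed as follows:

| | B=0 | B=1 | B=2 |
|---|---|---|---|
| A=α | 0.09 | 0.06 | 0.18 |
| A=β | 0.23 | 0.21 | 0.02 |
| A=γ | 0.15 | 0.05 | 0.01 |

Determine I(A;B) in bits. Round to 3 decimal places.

0.259 bits

Marginals: p(A) = (0.3300, 0.4600, 0.2100), p(B) = (0.4700, 0.3200, 0.2100).
I(A;B) = Σ p(x,y)·log₂[p(x,y)/(p(x)p(y))].
  (α,0): 0.09·log₂(0.5803) = -0.0707
  (α,1): 0.06·log₂(0.5682) = -0.0489
  (α,2): 0.18·log₂(2.5974) = 0.2479
  (β,0): 0.23·log₂(1.0638) = 0.0205
  (β,1): 0.21·log₂(1.4266) = 0.1076
  (β,2): 0.02·log₂(0.2070) = -0.0454
  (γ,0): 0.15·log₂(1.5198) = 0.0906
  (γ,1): 0.05·log₂(0.7440) = -0.0213
  (γ,2): 0.01·log₂(0.2268) = -0.0214
Sum = 0.259 bits.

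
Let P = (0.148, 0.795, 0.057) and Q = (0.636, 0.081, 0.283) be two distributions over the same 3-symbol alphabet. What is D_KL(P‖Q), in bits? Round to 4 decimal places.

2.1764 bits

D(P‖Q) = Σ p·log₂(p/q).
  0.148·log₂(0.148/0.636) = -0.31131
  0.795·log₂(0.795/0.081) = 2.61949
  0.057·log₂(0.057/0.283) = -0.13177
D(P‖Q) = 2.1764 bits.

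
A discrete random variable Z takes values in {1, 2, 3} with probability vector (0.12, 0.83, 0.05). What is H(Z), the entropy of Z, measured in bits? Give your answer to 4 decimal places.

H(Z) = −Σ p·log₂ p.
  −(0.12)·log₂(0.12) = 0.36707
  −(0.83)·log₂(0.83) = 0.22312
  −(0.05)·log₂(0.05) = 0.21610
Sum: 0.36707 + 0.22312 + 0.21610 = 0.8063 bits.

0.8063 bits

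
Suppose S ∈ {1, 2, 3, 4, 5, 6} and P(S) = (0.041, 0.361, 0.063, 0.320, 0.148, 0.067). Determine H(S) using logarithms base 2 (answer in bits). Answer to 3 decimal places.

H(S) = −Σ p·log₂ p.
  −(0.041)·log₂(0.041) = 0.1889
  −(0.361)·log₂(0.361) = 0.5306
  −(0.063)·log₂(0.063) = 0.2513
  −(0.320)·log₂(0.320) = 0.5260
  −(0.148)·log₂(0.148) = 0.4079
  −(0.067)·log₂(0.067) = 0.2613
Sum: 0.1889 + 0.5306 + 0.2513 + 0.5260 + 0.4079 + 0.2613 = 2.166 bits.

2.166 bits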